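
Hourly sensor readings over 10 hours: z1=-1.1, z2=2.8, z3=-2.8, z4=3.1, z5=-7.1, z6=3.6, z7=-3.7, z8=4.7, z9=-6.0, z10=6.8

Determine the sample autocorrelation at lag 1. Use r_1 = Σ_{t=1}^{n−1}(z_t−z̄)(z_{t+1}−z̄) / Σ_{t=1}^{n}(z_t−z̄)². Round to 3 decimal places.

-0.802

Mean z̄ = (-1.1 + 2.8 − 2.8 + 3.1 − 7.1 + 3.6 − 3.7 + 4.7 − 6.0 + 6.8)/10 = 0.0300
Numerator Σ_{t=1}^{9}(z_t−z̄)(z_{t+1}−z̄) = -166.7189
Denominator Σ(z_t−z̄)² = 207.8810
r_1 = -166.7189 / 207.8810 = -0.802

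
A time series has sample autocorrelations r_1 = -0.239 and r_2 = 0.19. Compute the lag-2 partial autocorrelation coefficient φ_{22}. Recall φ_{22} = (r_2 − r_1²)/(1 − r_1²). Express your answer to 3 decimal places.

0.141

φ_{22} = (r_2 − r_1²) / (1 − r_1²)
r_1² = (-0.239)² = 0.057121
Numerator = 0.19 − 0.0571 = 0.1329; denominator = 1 − 0.0571 = 0.9429
φ_{22} = 0.1329 / 0.9429 = 0.141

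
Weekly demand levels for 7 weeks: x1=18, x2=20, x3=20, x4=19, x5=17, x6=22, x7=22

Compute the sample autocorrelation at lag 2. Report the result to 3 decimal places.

Mean x̄ = (18 + 20 + 20 + 19 + 17 + 22 + 22)/7 = 19.7143
Deviations from mean: -1.7143, 0.2857, 0.2857, -0.7143, -2.7143, 2.2857, 2.2857
Σ(x_t−x̄)(x_{t+2}−x̄) = (-0.4898) + (-0.2041) + (-0.7755) + (-1.6327) + (-6.2041) = -9.3061
Denominator Σ(x_t−x̄)² = 21.4286
r_2 = -9.3061 / 21.4286 = -0.434

-0.434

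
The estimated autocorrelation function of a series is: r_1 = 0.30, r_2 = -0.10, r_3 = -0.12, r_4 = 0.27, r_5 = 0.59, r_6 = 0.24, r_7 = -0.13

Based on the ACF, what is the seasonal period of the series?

5

The largest autocorrelation is r_5 = 0.59; the remaining lags stay at or below 0.30.
The dominant spike at lag 5 indicates a seasonal period of 5.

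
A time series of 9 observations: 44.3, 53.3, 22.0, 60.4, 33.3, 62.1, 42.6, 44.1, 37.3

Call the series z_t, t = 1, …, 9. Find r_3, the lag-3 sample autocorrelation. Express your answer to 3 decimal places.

Mean z̄ = (44.3 + 53.3 + 22.0 + 60.4 + 33.3 + 62.1 + 42.6 + 44.1 + 37.3)/9 = 44.3778
Numerator Σ_{t=1}^{6}(z_t−z̄)(z_{t+3}−z̄) = -647.5093
Denominator Σ(z_t−z̄)² = 1327.2156
r_3 = -647.5093 / 1327.2156 = -0.488

-0.488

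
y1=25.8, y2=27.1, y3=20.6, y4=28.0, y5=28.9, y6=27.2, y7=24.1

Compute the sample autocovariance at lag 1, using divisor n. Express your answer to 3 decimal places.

Mean ȳ = (25.8 + 27.1 + 20.6 + 28.0 + 28.9 + 27.2 + 24.1)/7 = 25.9571
Deviations: -0.1571, 1.1429, -5.3571, 2.0429, 2.9429, 1.2429, -1.8571
Σ_{t=1}^{6}(y_t−ȳ)(y_{t+1}−ȳ) = -9.8847
γ_1 = -9.8847 / 7 = -1.412

-1.412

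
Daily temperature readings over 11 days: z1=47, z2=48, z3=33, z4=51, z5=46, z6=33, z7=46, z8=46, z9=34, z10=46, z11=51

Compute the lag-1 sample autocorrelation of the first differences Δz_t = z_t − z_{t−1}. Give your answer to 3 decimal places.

First differences Δz: 1, -15, 18, -5, -13, 13, 0, -12, 12, 5
Mean of differences = 0.4000
Numerator Σ(Δz_t−Δz̄)(Δz_{t+1}−Δz̄) = -562.3600
Denominator Σ(Δz_t−Δz̄)² = 1224.4000
r_1(Δz) = -562.3600 / 1224.4000 = -0.459

-0.459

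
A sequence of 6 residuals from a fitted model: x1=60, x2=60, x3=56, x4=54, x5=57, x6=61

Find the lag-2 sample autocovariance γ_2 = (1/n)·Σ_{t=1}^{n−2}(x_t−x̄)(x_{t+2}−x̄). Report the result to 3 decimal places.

Mean x̄ = (60 + 60 + 56 + 54 + 57 + 61)/6 = 58.0000
Deviations: 2.0000, 2.0000, -2.0000, -4.0000, -1.0000, 3.0000
Σ_{t=1}^{4}(x_t−x̄)(x_{t+2}−x̄) = -22.0000
γ_2 = -22.0000 / 6 = -3.667

-3.667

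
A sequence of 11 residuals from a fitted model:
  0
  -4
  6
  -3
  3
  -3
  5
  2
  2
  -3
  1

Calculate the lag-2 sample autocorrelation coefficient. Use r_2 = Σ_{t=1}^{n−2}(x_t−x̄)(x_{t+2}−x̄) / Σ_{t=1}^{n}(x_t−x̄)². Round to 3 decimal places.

Mean x̄ = (0 − 4 + 6 − 3 + 3 − 3 + 5 + 2 + 2 − 3 + 1)/11 = 0.5455
Numerator Σ_{t=1}^{9}(x_t−x̄)(x_{t+2}−x̄) = 46.8595
Denominator Σ(x_t−x̄)² = 118.7273
r_2 = 46.8595 / 118.7273 = 0.395

0.395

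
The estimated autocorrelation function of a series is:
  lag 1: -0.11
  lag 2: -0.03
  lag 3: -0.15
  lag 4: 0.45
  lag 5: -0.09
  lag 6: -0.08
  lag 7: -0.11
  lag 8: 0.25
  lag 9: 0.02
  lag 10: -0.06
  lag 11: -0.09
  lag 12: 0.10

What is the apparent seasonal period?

The largest autocorrelation is r_4 = 0.45, with a weaker echo at lag 8 (0.25); the remaining lags stay at or below 0.10.
The dominant spike at lag 4 indicates a seasonal period of 4.

4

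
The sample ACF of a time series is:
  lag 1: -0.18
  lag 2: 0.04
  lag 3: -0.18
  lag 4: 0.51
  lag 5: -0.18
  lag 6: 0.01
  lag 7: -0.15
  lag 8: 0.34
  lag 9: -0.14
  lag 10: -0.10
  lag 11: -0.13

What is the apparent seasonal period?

4

The largest autocorrelation is r_4 = 0.51, with a weaker echo at lag 8 (0.34); the remaining lags stay at or below 0.04.
The dominant spike at lag 4 indicates a seasonal period of 4.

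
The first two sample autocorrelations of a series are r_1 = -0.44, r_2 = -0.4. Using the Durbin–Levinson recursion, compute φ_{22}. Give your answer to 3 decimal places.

φ_{22} = (r_2 − r_1²) / (1 − r_1²)
r_1² = (-0.44)² = 0.1936
Numerator = -0.4 − 0.1936 = -0.5936; denominator = 1 − 0.1936 = 0.8064
φ_{22} = -0.5936 / 0.8064 = -0.736

-0.736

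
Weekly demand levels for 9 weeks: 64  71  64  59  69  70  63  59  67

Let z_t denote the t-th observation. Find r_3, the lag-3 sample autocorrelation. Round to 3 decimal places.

0.142

Mean z̄ = (64 + 71 + 64 + 59 + 69 + 70 + 63 + 59 + 67)/9 = 65.1111
Numerator Σ_{t=1}^{6}(z_t−z̄)(z_{t+3}−z̄) = 22.6296
Denominator Σ(z_t−z̄)² = 158.8889
r_3 = 22.6296 / 158.8889 = 0.142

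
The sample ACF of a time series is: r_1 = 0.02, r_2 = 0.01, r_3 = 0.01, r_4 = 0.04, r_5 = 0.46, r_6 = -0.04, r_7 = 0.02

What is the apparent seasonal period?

5

The largest autocorrelation is r_5 = 0.46; the remaining lags stay at or below 0.04.
The dominant spike at lag 5 indicates a seasonal period of 5.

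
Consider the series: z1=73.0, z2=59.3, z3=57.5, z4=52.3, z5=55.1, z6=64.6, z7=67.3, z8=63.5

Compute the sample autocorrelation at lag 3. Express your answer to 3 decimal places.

Mean z̄ = (73.0 + 59.3 + 57.5 + 52.3 + 55.1 + 64.6 + 67.3 + 63.5)/8 = 61.5750
Σ(z_t−z̄)(z_{t+3}−z̄) = (-105.9669) + (14.7306) + (-12.3269) + (-53.0994) + (-12.4644) = -169.1269
Denominator Σ(z_t−z̄)² = 325.8950
r_3 = -169.1269 / 325.8950 = -0.519

-0.519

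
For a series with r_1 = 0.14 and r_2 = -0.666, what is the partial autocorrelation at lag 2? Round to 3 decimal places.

φ_{22} = (r_2 − r_1²) / (1 − r_1²)
r_1² = (0.14)² = 0.0196
Numerator = -0.666 − 0.0196 = -0.6856; denominator = 1 − 0.0196 = 0.9804
φ_{22} = -0.6856 / 0.9804 = -0.699

-0.699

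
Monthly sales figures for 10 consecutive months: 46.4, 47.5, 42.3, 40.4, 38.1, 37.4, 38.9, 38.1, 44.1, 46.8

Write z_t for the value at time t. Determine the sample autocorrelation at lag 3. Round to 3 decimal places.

Mean z̄ = (46.4 + 47.5 + 42.3 + 40.4 + 38.1 + 37.4 + 38.9 + 38.1 + 44.1 + 46.8)/10 = 42.0000
Numerator Σ_{t=1}^{7}(z_t−z̄)(z_{t+3}−z̄) = -34.2400
Denominator Σ(z_t−z̄)² = 140.9000
r_3 = -34.2400 / 140.9000 = -0.243

-0.243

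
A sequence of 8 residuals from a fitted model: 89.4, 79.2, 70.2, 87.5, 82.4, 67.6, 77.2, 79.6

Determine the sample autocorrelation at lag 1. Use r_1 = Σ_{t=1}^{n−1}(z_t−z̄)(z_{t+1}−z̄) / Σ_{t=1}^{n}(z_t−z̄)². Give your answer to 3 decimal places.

-0.158

Mean z̄ = (89.4 + 79.2 + 70.2 + 87.5 + 82.4 + 67.6 + 77.2 + 79.6)/8 = 79.1375
Deviations from mean: 10.2625, 0.0625, -8.9375, 8.3625, 3.2625, -11.5375, -1.9375, 0.4625
Numerator Σ_{t=1}^{7}(z_t−z̄)(z_{t+1}−z̄) = -63.5577
Denominator Σ(z_t−z̄)² = 402.8588
r_1 = -63.5577 / 402.8588 = -0.158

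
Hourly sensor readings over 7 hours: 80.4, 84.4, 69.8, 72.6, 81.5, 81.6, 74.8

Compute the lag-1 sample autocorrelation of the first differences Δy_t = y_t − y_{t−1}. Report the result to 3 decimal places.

-0.217

First differences Δy: 4.0, -14.6, 2.8, 8.9, 0.1, -6.8
Mean of differences = -0.9333
Numerator Σ(Δy_t−Δȳ)(Δy_{t+1}−Δȳ) = -77.6344
Denominator Σ(Δy_t−Δȳ)² = 357.2333
r_1(Δy) = -77.6344 / 357.2333 = -0.217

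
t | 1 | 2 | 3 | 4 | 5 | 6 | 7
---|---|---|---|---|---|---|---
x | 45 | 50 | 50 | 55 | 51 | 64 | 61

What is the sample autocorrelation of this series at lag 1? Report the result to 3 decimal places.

Mean x̄ = (45 + 50 + 50 + 55 + 51 + 64 + 61)/7 = 53.7143
Numerator Σ_{t=1}^{6}(x_t−x̄)(x_{t+1}−x̄) = 84.9184
Denominator Σ(x_t−x̄)² = 271.4286
r_1 = 84.9184 / 271.4286 = 0.313

0.313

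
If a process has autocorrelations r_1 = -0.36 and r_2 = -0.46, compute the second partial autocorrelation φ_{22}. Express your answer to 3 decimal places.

-0.677

φ_{22} = (r_2 − r_1²) / (1 − r_1²)
r_1² = (-0.36)² = 0.1296
Numerator = -0.46 − 0.1296 = -0.5896; denominator = 1 − 0.1296 = 0.8704
φ_{22} = -0.5896 / 0.8704 = -0.677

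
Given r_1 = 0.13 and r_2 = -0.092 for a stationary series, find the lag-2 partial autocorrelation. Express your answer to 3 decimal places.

φ_{22} = (r_2 − r_1²) / (1 − r_1²)
r_1² = (0.13)² = 0.0169
Numerator = -0.092 − 0.0169 = -0.1089; denominator = 1 − 0.0169 = 0.9831
φ_{22} = -0.1089 / 0.9831 = -0.111

-0.111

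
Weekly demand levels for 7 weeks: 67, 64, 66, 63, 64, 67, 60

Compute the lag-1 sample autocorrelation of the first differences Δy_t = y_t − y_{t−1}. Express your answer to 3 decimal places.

-0.424

First differences Δy: -3, 2, -3, 1, 3, -7
Mean of differences = -1.1667
Numerator Σ(Δy_t−Δȳ)(Δy_{t+1}−Δȳ) = -30.8611
Denominator Σ(Δy_t−Δȳ)² = 72.8333
r_1(Δy) = -30.8611 / 72.8333 = -0.424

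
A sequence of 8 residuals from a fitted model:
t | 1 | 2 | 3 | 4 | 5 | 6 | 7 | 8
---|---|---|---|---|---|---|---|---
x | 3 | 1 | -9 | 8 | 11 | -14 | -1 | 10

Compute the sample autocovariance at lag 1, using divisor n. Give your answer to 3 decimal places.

Mean x̄ = (3 + 1 − 9 + 8 + 11 − 14 − 1 + 10)/8 = 1.1250
Σ_{t=1}^{7}(x_t−x̄)(x_{t+1}−x̄) = -136.7656
γ_1 = -136.7656 / 8 = -17.096

-17.096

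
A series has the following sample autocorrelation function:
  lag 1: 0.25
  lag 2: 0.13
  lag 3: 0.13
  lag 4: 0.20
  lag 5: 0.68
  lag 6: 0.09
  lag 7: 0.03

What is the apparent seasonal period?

5

The largest autocorrelation is r_5 = 0.68; the remaining lags stay at or below 0.25. The elevated value at lag 1 (0.25), dropping to 0.13 at lag 2, reflects decaying short-term dependence rather than seasonality.
The dominant spike at lag 5 indicates a seasonal period of 5.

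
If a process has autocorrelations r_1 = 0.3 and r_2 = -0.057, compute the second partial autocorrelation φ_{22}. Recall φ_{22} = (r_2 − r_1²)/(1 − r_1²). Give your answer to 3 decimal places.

-0.162

φ_{22} = (r_2 − r_1²) / (1 − r_1²)
r_1² = (0.3)² = 0.09
Numerator = -0.057 − 0.0900 = -0.1470; denominator = 1 − 0.0900 = 0.9100
φ_{22} = -0.1470 / 0.9100 = -0.162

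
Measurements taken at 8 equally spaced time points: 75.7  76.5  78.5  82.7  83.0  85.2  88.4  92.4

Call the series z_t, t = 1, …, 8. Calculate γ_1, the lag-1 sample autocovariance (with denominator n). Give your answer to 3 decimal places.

17.489

Mean z̄ = (75.7 + 76.5 + 78.5 + 82.7 + 83.0 + 85.2 + 88.4 + 92.4)/8 = 82.8000
Σ_{t=1}^{7}(z_t−z̄)(z_{t+1}−z̄) = 139.9100
γ_1 = 139.9100 / 8 = 17.489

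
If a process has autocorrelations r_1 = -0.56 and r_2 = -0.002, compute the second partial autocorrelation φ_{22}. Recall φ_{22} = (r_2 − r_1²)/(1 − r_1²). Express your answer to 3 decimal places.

φ_{22} = (r_2 − r_1²) / (1 − r_1²)
r_1² = (-0.56)² = 0.3136
Numerator = -0.002 − 0.3136 = -0.3156; denominator = 1 − 0.3136 = 0.6864
φ_{22} = -0.3156 / 0.6864 = -0.460

-0.460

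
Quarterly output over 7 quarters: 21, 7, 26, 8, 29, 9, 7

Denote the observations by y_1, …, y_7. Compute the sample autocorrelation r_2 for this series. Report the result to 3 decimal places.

Mean ȳ = (21 + 7 + 26 + 8 + 29 + 9 + 7)/7 = 15.2857
Deviations from mean: 5.7143, -8.2857, 10.7143, -7.2857, 13.7143, -6.2857, -8.2857
Σ(y_t−ȳ)(y_{t+2}−ȳ) = (61.2245) + (60.3673) + (146.9388) + (45.7959) + (-113.6327) = 200.6939
Denominator Σ(y_t−ȳ)² = 565.4286
r_2 = 200.6939 / 565.4286 = 0.355

0.355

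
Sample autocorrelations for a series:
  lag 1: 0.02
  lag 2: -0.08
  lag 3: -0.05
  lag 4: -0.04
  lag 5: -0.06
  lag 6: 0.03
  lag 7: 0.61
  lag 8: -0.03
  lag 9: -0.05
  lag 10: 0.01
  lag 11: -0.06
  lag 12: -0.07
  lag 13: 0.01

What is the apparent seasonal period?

The largest autocorrelation is r_7 = 0.61; the remaining lags stay at or below 0.03.
The dominant spike at lag 7 indicates a seasonal period of 7.

7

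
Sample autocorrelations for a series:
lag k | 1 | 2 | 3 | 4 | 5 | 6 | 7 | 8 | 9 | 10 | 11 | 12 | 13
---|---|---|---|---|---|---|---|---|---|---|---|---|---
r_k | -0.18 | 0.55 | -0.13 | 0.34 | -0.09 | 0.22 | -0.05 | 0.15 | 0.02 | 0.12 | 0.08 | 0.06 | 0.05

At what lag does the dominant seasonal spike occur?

2

The largest autocorrelation is r_2 = 0.55, with weaker echoes at lags 4 (0.34), 6 (0.22) and 8 (0.15); the remaining lags stay at or below 0.12.
The dominant spike at lag 2 indicates a seasonal period of 2.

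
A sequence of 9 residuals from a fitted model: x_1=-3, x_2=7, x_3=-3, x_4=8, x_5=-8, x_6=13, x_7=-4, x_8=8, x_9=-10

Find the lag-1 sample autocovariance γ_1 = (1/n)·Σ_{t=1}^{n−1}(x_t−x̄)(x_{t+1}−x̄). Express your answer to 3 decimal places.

Mean x̄ = (-3 + 7 − 3 + 8 − 8 + 13 − 4 + 8 − 10)/9 = 0.8889
Σ_{t=1}^{8}(x_t−x̄)(x_{t+1}−x̄) = -417.4568
γ_1 = -417.4568 / 9 = -46.384

-46.384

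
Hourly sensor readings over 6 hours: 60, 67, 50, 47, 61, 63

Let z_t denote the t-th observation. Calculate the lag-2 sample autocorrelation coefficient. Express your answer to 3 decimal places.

-0.638

Mean z̄ = (60 + 67 + 50 + 47 + 61 + 63)/6 = 58.0000
Deviations from mean: 2.0000, 9.0000, -8.0000, -11.0000, 3.0000, 5.0000
Numerator Σ_{t=1}^{4}(z_t−z̄)(z_{t+2}−z̄) = -194.0000
Denominator Σ(z_t−z̄)² = 304.0000
r_2 = -194.0000 / 304.0000 = -0.638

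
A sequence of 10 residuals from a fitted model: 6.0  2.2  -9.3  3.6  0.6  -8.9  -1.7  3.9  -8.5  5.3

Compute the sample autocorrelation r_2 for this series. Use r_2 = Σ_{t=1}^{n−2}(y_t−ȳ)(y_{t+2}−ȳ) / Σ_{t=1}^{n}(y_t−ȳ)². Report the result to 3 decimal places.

Mean ȳ = (6.0 + 2.2 − 9.3 + 3.6 + 0.6 − 8.9 − 1.7 + 3.9 − 8.5 + 5.3)/10 = -0.6800
Numerator Σ_{t=1}^{8}(y_t−ȳ)(y_{t+2}−ȳ) = -95.0588
Denominator Σ(y_t−ȳ)² = 333.6760
r_2 = -95.0588 / 333.6760 = -0.285

-0.285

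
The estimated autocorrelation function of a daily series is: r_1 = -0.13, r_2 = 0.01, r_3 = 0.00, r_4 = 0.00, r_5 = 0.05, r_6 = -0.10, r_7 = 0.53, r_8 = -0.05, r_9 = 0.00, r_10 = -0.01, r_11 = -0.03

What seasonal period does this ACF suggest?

7

The largest autocorrelation is r_7 = 0.53; the remaining lags stay at or below 0.05.
The dominant spike at lag 7 indicates a seasonal period of 7.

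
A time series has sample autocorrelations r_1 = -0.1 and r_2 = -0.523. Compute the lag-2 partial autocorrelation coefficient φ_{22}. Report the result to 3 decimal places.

φ_{22} = (r_2 − r_1²) / (1 − r_1²)
r_1² = (-0.1)² = 0.01
Numerator = -0.523 − 0.0100 = -0.5330; denominator = 1 − 0.0100 = 0.9900
φ_{22} = -0.5330 / 0.9900 = -0.538

-0.538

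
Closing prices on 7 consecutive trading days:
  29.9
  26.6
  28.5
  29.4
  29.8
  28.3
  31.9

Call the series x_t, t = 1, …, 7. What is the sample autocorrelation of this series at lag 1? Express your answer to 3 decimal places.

Mean x̄ = (29.9 + 26.6 + 28.5 + 29.4 + 29.8 + 28.3 + 31.9)/7 = 29.2000
Σ(x_t−x̄)(x_{t+1}−x̄) = (-1.8200) + (1.8200) + (-0.1400) + (0.1200) + (-0.5400) + (-2.4300) = -2.9900
Denominator Σ(x_t−x̄)² = 16.2400
r_1 = -2.9900 / 16.2400 = -0.184

-0.184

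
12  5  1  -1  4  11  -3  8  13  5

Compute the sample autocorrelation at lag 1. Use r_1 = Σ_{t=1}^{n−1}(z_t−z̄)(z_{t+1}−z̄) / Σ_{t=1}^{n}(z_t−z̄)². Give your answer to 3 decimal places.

-0.085

Mean z̄ = (12 + 5 + 1 − 1 + 4 + 11 − 3 + 8 + 13 + 5)/10 = 5.5000
Numerator Σ_{t=1}^{9}(z_t−z̄)(z_{t+1}−z̄) = -23.2500
Denominator Σ(z_t−z̄)² = 272.5000
r_1 = -23.2500 / 272.5000 = -0.085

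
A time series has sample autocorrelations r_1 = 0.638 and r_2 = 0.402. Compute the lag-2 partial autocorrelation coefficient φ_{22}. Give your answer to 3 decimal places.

-0.009

φ_{22} = (r_2 − r_1²) / (1 − r_1²)
r_1² = (0.638)² = 0.407044
Numerator = 0.402 − 0.4070 = -0.0050; denominator = 1 − 0.4070 = 0.5930
φ_{22} = -0.0050 / 0.5930 = -0.009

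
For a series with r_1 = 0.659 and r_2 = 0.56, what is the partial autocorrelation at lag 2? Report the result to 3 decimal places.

φ_{22} = (r_2 − r_1²) / (1 − r_1²)
r_1² = (0.659)² = 0.434281
Numerator = 0.56 − 0.4343 = 0.1257; denominator = 1 − 0.4343 = 0.5657
φ_{22} = 0.1257 / 0.5657 = 0.222

0.222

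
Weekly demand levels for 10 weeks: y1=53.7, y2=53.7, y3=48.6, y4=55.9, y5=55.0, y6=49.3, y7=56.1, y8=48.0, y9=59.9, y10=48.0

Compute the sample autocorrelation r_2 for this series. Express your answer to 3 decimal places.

0.323

Mean ȳ = (53.7 + 53.7 + 48.6 + 55.9 + 55.0 + 49.3 + 56.1 + 48.0 + 59.9 + 48.0)/10 = 52.8200
Numerator Σ_{t=1}^{8}(y_t−ȳ)(y_{t+2}−ȳ) = 49.5272
Denominator Σ(y_t−ȳ)² = 153.3360
r_2 = 49.5272 / 153.3360 = 0.323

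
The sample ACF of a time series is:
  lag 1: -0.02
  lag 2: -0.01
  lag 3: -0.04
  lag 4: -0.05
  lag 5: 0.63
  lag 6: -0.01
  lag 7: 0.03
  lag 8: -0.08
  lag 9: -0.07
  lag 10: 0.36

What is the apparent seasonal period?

5

The largest autocorrelation is r_5 = 0.63, with a weaker echo at lag 10 (0.36); the remaining lags stay at or below 0.03.
The dominant spike at lag 5 indicates a seasonal period of 5.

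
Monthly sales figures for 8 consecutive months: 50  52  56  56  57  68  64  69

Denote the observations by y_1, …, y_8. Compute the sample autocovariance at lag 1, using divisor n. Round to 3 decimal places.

22.000

Mean ȳ = (50 + 52 + 56 + 56 + 57 + 68 + 64 + 69)/8 = 59.0000
Deviations: -9.0000, -7.0000, -3.0000, -3.0000, -2.0000, 9.0000, 5.0000, 10.0000
Σ_{t=1}^{7}(y_t−ȳ)(y_{t+1}−ȳ) = 176.0000
γ_1 = 176.0000 / 8 = 22.000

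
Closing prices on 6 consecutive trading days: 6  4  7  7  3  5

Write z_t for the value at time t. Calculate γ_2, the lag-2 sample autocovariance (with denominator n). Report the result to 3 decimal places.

-0.926

Mean z̄ = (6 + 4 + 7 + 7 + 3 + 5)/6 = 5.3333
Σ_{t=1}^{4}(z_t−z̄)(z_{t+2}−z̄) = -5.5556
γ_2 = -5.5556 / 6 = -0.926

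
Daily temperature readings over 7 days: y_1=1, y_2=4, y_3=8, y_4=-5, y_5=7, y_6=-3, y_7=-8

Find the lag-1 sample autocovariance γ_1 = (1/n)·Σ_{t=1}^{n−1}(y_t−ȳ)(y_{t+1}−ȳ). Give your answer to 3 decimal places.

-6.087

Mean ȳ = (1 + 4 + 8 − 5 + 7 − 3 − 8)/7 = 0.5714
Deviations: 0.4286, 3.4286, 7.4286, -5.5714, 6.4286, -3.5714, -8.5714
Σ_{t=1}^{6}(y_t−ȳ)(y_{t+1}−ȳ) = -42.6122
γ_1 = -42.6122 / 7 = -6.087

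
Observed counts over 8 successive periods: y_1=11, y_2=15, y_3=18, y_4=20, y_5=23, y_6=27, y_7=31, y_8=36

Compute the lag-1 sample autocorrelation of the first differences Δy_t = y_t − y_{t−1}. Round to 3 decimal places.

First differences Δy: 4, 3, 2, 3, 4, 4, 5
Mean of differences = 3.5714
Numerator Σ(Δy_t−Δȳ)(Δy_{t+1}−Δȳ) = 2.1020
Denominator Σ(Δy_t−Δȳ)² = 5.7143
r_1(Δy) = 2.1020 / 5.7143 = 0.368

0.368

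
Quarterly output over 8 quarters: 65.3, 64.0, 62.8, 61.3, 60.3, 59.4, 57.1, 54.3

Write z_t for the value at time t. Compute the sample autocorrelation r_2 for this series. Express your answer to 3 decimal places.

Mean z̄ = (65.3 + 64.0 + 62.8 + 61.3 + 60.3 + 59.4 + 57.1 + 54.3)/8 = 60.5625
Numerator Σ_{t=1}^{6}(z_t−z̄)(z_{t+2}−z̄) = 19.8797
Denominator Σ(z_t−z̄)² = 92.4388
r_2 = 19.8797 / 92.4388 = 0.215

0.215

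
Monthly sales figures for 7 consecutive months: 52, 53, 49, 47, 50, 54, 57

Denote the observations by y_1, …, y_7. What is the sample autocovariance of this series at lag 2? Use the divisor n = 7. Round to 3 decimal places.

Mean ȳ = (52 + 53 + 49 + 47 + 50 + 54 + 57)/7 = 51.7143
Deviations: 0.2857, 1.2857, -2.7143, -4.7143, -1.7143, 2.2857, 5.2857
Σ_{t=1}^{5}(y_t−ȳ)(y_{t+2}−ȳ) = -22.0204
γ_2 = -22.0204 / 7 = -3.146

-3.146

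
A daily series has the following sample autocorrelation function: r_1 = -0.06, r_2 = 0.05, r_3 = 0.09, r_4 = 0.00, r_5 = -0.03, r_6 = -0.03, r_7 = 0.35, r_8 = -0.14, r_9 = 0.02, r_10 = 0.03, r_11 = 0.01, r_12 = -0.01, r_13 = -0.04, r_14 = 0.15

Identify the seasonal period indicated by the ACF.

The largest autocorrelation is r_7 = 0.35, with a weaker echo at lag 14 (0.15); the remaining lags stay at or below 0.09.
The dominant spike at lag 7 indicates a seasonal period of 7.

7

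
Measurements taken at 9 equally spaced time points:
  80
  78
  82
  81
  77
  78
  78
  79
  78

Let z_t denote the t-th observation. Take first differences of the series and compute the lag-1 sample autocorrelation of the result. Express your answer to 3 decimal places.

-0.324

First differences Δz: -2, 4, -1, -4, 1, 0, 1, -1
Mean of differences = -0.2500
Numerator Σ(Δz_t−Δz̄)(Δz_{t+1}−Δz̄) = -12.8125
Denominator Σ(Δz_t−Δz̄)² = 39.5000
r_1(Δz) = -12.8125 / 39.5000 = -0.324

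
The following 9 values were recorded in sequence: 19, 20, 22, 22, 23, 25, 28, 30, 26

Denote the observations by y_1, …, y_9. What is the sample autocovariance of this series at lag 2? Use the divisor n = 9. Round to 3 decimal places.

Mean ȳ = (19 + 20 + 22 + 22 + 23 + 25 + 28 + 30 + 26)/9 = 23.8889
Σ_{t=1}^{7}(y_t−ȳ)(y_{t+2}−ȳ) = 27.9753
γ_2 = 27.9753 / 9 = 3.108

3.108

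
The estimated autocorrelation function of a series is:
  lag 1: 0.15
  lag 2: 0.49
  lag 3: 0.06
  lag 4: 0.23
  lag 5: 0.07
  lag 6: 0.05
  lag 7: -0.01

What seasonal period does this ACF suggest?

The largest autocorrelation is r_2 = 0.49, with a weaker echo at lag 4 (0.23); the remaining lags stay at or below 0.15.
The dominant spike at lag 2 indicates a seasonal period of 2.

2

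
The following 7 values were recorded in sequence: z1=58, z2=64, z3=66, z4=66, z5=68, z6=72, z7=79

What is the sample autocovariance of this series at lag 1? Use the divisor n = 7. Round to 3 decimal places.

13.443

Mean z̄ = (58 + 64 + 66 + 66 + 68 + 72 + 79)/7 = 67.5714
Σ_{t=1}^{6}(z_t−z̄)(z_{t+1}−z̄) = 94.1020
γ_1 = 94.1020 / 7 = 13.443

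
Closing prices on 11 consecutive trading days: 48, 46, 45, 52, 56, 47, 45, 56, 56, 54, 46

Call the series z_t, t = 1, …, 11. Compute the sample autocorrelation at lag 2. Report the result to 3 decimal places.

Mean z̄ = (48 + 46 + 45 + 52 + 56 + 47 + 45 + 56 + 56 + 54 + 46)/11 = 50.0909
Numerator Σ_{t=1}^{9}(z_t−z̄)(z_{t+2}−z̄) = -112.6529
Denominator Σ(z_t−z̄)² = 222.9091
r_2 = -112.6529 / 222.9091 = -0.505

-0.505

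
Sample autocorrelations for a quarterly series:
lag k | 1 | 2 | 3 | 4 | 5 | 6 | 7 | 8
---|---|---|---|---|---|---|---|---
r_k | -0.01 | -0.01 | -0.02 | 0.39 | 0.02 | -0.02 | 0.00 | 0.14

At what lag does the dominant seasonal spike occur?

The largest autocorrelation is r_4 = 0.39; the remaining lags stay at or below 0.14.
The dominant spike at lag 4 indicates a seasonal period of 4.

4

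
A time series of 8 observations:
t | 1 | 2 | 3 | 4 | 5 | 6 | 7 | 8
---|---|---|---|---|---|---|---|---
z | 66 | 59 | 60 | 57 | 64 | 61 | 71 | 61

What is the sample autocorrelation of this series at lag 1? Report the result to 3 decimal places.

-0.187

Mean z̄ = (66 + 59 + 60 + 57 + 64 + 61 + 71 + 61)/8 = 62.3750
Deviations from mean: 3.6250, -3.3750, -2.3750, -5.3750, 1.6250, -1.3750, 8.6250, -1.3750
Numerator Σ_{t=1}^{7}(z_t−z̄)(z_{t+1}−z̄) = -26.1406
Denominator Σ(z_t−z̄)² = 139.8750
r_1 = -26.1406 / 139.8750 = -0.187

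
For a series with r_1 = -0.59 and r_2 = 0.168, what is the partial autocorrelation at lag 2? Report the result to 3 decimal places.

-0.276

φ_{22} = (r_2 − r_1²) / (1 − r_1²)
r_1² = (-0.59)² = 0.3481
Numerator = 0.168 − 0.3481 = -0.1801; denominator = 1 − 0.3481 = 0.6519
φ_{22} = -0.1801 / 0.6519 = -0.276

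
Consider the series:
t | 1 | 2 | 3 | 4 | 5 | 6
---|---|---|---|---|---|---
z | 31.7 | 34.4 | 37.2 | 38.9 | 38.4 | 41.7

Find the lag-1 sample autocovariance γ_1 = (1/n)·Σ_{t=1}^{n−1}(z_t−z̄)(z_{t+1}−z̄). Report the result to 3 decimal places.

Mean z̄ = (31.7 + 34.4 + 37.2 + 38.9 + 38.4 + 41.7)/6 = 37.0500
Deviations: -5.3500, -2.6500, 0.1500, 1.8500, 1.3500, 4.6500
Σ_{t=1}^{5}(z_t−z̄)(z_{t+1}−z̄) = 22.8325
γ_1 = 22.8325 / 6 = 3.805

3.805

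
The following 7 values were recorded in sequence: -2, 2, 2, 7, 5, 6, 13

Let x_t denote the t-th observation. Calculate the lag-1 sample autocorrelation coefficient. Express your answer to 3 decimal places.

Mean x̄ = (-2 + 2 + 2 + 7 + 5 + 6 + 13)/7 = 4.7143
Deviations from mean: -6.7143, -2.7143, -2.7143, 2.2857, 0.2857, 1.2857, 8.2857
Σ(x_t−x̄)(x_{t+1}−x̄) = (18.2245) + (7.3673) + (-6.2041) + (0.6531) + (0.3673) + (10.6531) = 31.0612
Denominator Σ(x_t−x̄)² = 135.4286
r_1 = 31.0612 / 135.4286 = 0.229

0.229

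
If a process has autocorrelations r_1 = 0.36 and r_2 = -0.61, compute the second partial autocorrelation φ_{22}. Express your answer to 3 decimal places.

-0.850

φ_{22} = (r_2 − r_1²) / (1 − r_1²)
r_1² = (0.36)² = 0.1296
Numerator = -0.61 − 0.1296 = -0.7396; denominator = 1 − 0.1296 = 0.8704
φ_{22} = -0.7396 / 0.8704 = -0.850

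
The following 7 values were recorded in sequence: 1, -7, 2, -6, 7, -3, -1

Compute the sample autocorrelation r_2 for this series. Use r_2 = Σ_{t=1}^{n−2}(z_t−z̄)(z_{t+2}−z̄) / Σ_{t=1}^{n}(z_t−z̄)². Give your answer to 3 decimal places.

Mean z̄ = (1 − 7 + 2 − 6 + 7 − 3 − 1)/7 = -1.0000
Deviations from mean: 2.0000, -6.0000, 3.0000, -5.0000, 8.0000, -2.0000, 0.0000
Σ(z_t−z̄)(z_{t+2}−z̄) = (6.0000) + (30.0000) + (24.0000) + (10.0000) + (0.0000) = 70.0000
Denominator Σ(z_t−z̄)² = 142.0000
r_2 = 70.0000 / 142.0000 = 0.493

0.493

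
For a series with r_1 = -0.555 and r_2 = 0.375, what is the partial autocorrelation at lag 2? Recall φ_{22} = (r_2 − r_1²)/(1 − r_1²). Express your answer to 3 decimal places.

0.097

φ_{22} = (r_2 − r_1²) / (1 − r_1²)
r_1² = (-0.555)² = 0.308025
Numerator = 0.375 − 0.3080 = 0.0670; denominator = 1 − 0.3080 = 0.6920
φ_{22} = 0.0670 / 0.6920 = 0.097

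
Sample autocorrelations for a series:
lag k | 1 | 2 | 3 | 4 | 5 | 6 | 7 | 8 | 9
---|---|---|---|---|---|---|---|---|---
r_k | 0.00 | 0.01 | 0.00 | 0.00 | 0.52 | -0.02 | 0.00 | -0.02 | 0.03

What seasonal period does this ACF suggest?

The largest autocorrelation is r_5 = 0.52; the remaining lags stay at or below 0.03.
The dominant spike at lag 5 indicates a seasonal period of 5.

5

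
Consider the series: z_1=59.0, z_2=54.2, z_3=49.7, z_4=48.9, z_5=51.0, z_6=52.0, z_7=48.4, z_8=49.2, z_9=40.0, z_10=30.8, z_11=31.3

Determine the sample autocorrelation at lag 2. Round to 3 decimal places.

Mean z̄ = (59.0 + 54.2 + 49.7 + 48.9 + 51.0 + 52.0 + 48.4 + 49.2 + 40.0 + 30.8 + 31.3)/11 = 46.7727
Numerator Σ_{t=1}^{9}(z_t−z̄)(z_{t+2}−z̄) = 149.6549
Denominator Σ(z_t−z̄)² = 811.9018
r_2 = 149.6549 / 811.9018 = 0.184

0.184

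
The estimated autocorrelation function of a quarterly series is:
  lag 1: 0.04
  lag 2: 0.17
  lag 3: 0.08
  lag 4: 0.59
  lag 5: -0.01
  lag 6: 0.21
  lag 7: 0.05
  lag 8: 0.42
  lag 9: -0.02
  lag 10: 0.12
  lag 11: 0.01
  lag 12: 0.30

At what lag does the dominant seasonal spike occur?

The largest autocorrelation is r_4 = 0.59, with weaker echoes at lags 8 (0.42) and 12 (0.30); the remaining lags stay at or below 0.21.
The dominant spike at lag 4 indicates a seasonal period of 4.

4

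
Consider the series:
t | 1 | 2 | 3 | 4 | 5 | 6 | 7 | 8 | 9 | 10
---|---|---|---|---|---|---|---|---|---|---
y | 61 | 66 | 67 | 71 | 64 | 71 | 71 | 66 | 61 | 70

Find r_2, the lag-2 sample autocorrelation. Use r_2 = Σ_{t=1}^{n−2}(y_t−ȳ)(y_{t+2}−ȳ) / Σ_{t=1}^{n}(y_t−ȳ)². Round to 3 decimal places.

-0.211

Mean ȳ = (61 + 66 + 67 + 71 + 64 + 71 + 71 + 66 + 61 + 70)/10 = 66.8000
Numerator Σ_{t=1}^{8}(y_t−ȳ)(y_{t+2}−ȳ) = -29.4800
Denominator Σ(y_t−ȳ)² = 139.6000
r_2 = -29.4800 / 139.6000 = -0.211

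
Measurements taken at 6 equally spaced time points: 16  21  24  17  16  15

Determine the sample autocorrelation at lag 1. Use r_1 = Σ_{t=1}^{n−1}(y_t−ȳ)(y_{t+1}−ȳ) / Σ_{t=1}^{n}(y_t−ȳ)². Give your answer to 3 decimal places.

Mean ȳ = (16 + 21 + 24 + 17 + 16 + 15)/6 = 18.1667
Deviations from mean: -2.1667, 2.8333, 5.8333, -1.1667, -2.1667, -3.1667
Σ(y_t−ȳ)(y_{t+1}−ȳ) = (-6.1389) + (16.5278) + (-6.8056) + (2.5278) + (6.8611) = 12.9722
Denominator Σ(y_t−ȳ)² = 62.8333
r_1 = 12.9722 / 62.8333 = 0.206

0.206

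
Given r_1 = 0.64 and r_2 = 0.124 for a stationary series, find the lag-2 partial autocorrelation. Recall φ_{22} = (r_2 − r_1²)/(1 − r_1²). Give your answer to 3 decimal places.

φ_{22} = (r_2 − r_1²) / (1 − r_1²)
r_1² = (0.64)² = 0.4096
Numerator = 0.124 − 0.4096 = -0.2856; denominator = 1 − 0.4096 = 0.5904
φ_{22} = -0.2856 / 0.5904 = -0.484

-0.484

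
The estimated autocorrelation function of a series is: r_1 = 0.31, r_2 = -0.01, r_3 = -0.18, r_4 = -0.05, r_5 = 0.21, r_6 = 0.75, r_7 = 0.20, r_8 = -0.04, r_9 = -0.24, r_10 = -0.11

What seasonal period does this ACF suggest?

6

The largest autocorrelation is r_6 = 0.75; the remaining lags stay at or below 0.31.
The dominant spike at lag 6 indicates a seasonal period of 6.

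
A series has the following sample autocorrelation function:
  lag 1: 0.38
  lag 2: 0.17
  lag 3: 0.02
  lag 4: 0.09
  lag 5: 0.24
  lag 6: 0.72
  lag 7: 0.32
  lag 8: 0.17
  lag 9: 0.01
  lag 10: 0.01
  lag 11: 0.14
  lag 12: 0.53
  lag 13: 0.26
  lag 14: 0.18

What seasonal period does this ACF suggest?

The largest autocorrelation is r_6 = 0.72, with a weaker echo at lag 12 (0.53); the remaining lags stay at or below 0.38. The elevated value at lag 1 (0.38), dropping to 0.17 at lag 2, reflects decaying short-term dependence rather than seasonality.
The dominant spike at lag 6 indicates a seasonal period of 6.

6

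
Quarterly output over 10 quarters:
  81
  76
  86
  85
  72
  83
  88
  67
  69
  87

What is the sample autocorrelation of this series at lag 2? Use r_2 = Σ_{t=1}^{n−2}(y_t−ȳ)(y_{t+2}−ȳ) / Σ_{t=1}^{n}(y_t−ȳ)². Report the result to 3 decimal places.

-0.598

Mean ȳ = (81 + 76 + 86 + 85 + 72 + 83 + 88 + 67 + 69 + 87)/10 = 79.4000
Numerator Σ_{t=1}^{8}(y_t−ȳ)(y_{t+2}−ȳ) = -329.1200
Denominator Σ(y_t−ȳ)² = 550.4000
r_2 = -329.1200 / 550.4000 = -0.598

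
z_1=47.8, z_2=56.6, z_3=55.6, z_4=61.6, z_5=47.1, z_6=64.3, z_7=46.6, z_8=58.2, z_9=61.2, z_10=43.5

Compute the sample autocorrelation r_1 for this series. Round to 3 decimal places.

-0.570

Mean z̄ = (47.8 + 56.6 + 55.6 + 61.6 + 47.1 + 64.3 + 46.6 + 58.2 + 61.2 + 43.5)/10 = 54.2500
Numerator Σ_{t=1}^{9}(z_t−z̄)(z_{t+1}−z̄) = -280.8325
Denominator Σ(z_t−z̄)² = 493.0850
r_1 = -280.8325 / 493.0850 = -0.570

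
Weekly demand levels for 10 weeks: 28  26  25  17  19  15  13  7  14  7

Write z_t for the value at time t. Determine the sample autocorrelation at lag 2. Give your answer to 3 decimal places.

Mean z̄ = (28 + 26 + 25 + 17 + 19 + 15 + 13 + 7 + 14 + 7)/10 = 17.1000
Numerator Σ_{t=1}^{8}(z_t−z̄)(z_{t+2}−z̄) = 228.5800
Denominator Σ(z_t−z̄)² = 498.9000
r_2 = 228.5800 / 498.9000 = 0.458

0.458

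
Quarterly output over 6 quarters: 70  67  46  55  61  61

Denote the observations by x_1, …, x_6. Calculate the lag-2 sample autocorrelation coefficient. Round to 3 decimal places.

Mean x̄ = (70 + 67 + 46 + 55 + 61 + 61)/6 = 60.0000
Deviations from mean: 10.0000, 7.0000, -14.0000, -5.0000, 1.0000, 1.0000
Numerator Σ_{t=1}^{4}(x_t−x̄)(x_{t+2}−x̄) = -194.0000
Denominator Σ(x_t−x̄)² = 372.0000
r_2 = -194.0000 / 372.0000 = -0.522

-0.522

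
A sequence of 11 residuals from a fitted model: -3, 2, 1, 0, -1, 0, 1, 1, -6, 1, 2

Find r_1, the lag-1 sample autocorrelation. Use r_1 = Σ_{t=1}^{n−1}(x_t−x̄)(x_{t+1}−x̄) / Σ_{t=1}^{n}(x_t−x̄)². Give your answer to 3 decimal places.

-0.229

Mean x̄ = (-3 + 2 + 1 + 0 − 1 + 0 + 1 + 1 − 6 + 1 + 2)/11 = -0.1818
Numerator Σ_{t=1}^{10}(x_t−x̄)(x_{t+1}−x̄) = -13.2149
Denominator Σ(x_t−x̄)² = 57.6364
r_1 = -13.2149 / 57.6364 = -0.229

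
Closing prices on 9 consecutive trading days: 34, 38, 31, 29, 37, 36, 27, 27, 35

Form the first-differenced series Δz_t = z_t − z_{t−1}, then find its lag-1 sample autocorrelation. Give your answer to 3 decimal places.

First differences Δz: 4, -7, -2, 8, -1, -9, 0, 8
Mean of differences = 0.1250
Numerator Σ(Δz_t−Δz̄)(Δz_{t+1}−Δz̄) = -27.6406
Denominator Σ(Δz_t−Δz̄)² = 278.8750
r_1(Δz) = -27.6406 / 278.8750 = -0.099

-0.099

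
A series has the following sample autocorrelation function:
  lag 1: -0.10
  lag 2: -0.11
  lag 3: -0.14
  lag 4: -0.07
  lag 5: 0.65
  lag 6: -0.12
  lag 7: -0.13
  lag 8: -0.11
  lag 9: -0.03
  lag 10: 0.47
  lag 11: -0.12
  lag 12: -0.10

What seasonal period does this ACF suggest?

The largest autocorrelation is r_5 = 0.65, with a weaker echo at lag 10 (0.47); the remaining lags stay at or below -0.03.
The dominant spike at lag 5 indicates a seasonal period of 5.

5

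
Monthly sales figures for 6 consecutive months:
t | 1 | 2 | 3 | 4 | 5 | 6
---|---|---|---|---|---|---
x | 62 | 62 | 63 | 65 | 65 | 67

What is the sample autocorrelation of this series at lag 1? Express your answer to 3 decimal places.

Mean x̄ = (62 + 62 + 63 + 65 + 65 + 67)/6 = 64.0000
Σ(x_t−x̄)(x_{t+1}−x̄) = (4.0000) + (2.0000) + (-1.0000) + (1.0000) + (3.0000) = 9.0000
Denominator Σ(x_t−x̄)² = 20.0000
r_1 = 9.0000 / 20.0000 = 0.450

0.450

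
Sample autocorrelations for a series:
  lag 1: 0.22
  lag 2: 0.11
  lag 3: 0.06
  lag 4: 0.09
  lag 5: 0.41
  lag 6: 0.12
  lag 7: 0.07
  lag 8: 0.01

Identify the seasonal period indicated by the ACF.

The largest autocorrelation is r_5 = 0.41; the remaining lags stay at or below 0.22. The elevated value at lag 1 (0.22), dropping to 0.11 at lag 2, reflects decaying short-term dependence rather than seasonality.
The dominant spike at lag 5 indicates a seasonal period of 5.

5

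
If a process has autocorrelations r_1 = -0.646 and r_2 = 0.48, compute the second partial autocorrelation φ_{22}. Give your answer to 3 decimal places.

0.108

φ_{22} = (r_2 − r_1²) / (1 − r_1²)
r_1² = (-0.646)² = 0.417316
Numerator = 0.48 − 0.4173 = 0.0627; denominator = 1 − 0.4173 = 0.5827
φ_{22} = 0.0627 / 0.5827 = 0.108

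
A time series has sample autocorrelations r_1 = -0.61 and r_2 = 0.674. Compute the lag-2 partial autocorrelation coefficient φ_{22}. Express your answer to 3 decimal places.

0.481

φ_{22} = (r_2 − r_1²) / (1 − r_1²)
r_1² = (-0.61)² = 0.3721
Numerator = 0.674 − 0.3721 = 0.3019; denominator = 1 − 0.3721 = 0.6279
φ_{22} = 0.3019 / 0.6279 = 0.481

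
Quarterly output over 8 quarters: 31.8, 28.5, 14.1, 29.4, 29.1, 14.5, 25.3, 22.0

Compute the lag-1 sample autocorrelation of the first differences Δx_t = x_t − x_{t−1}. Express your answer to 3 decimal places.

First differences Δx: -3.3, -14.4, 15.3, -0.3, -14.6, 10.8, -3.3
Mean of differences = -1.4000
Numerator Σ(Δx_t−Δx̄)(Δx_{t+1}−Δx̄) = -372.7700
Denominator Σ(Δx_t−Δx̄)² = 779.4000
r_1(Δx) = -372.7700 / 779.4000 = -0.478

-0.478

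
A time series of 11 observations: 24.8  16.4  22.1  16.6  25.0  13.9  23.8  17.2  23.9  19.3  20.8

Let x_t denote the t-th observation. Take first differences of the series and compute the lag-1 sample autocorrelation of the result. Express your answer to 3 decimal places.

-0.887

First differences Δx: -8.4, 5.7, -5.5, 8.4, -11.1, 9.9, -6.6, 6.7, -4.6, 1.5
Mean of differences = -0.4000
Numerator Σ(Δx_t−Δx̄)(Δx_{t+1}−Δx̄) = -474.8400
Denominator Σ(Δx_t−Δx̄)² = 535.3400
r_1(Δx) = -474.8400 / 535.3400 = -0.887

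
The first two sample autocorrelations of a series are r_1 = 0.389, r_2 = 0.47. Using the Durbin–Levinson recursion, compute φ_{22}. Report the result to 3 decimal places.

0.376

φ_{22} = (r_2 − r_1²) / (1 − r_1²)
r_1² = (0.389)² = 0.151321
Numerator = 0.47 − 0.1513 = 0.3187; denominator = 1 − 0.1513 = 0.8487
φ_{22} = 0.3187 / 0.8487 = 0.376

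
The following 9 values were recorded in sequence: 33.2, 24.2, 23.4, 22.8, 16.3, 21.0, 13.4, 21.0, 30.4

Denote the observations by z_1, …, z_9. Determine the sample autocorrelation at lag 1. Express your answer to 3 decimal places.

Mean z̄ = (33.2 + 24.2 + 23.4 + 22.8 + 16.3 + 21.0 + 13.4 + 21.0 + 30.4)/9 = 22.8556
Numerator Σ_{t=1}^{8}(z_t−z̄)(z_{t+1}−z̄) = 48.2291
Denominator Σ(z_t−z̄)² = 305.3022
r_1 = 48.2291 / 305.3022 = 0.158

0.158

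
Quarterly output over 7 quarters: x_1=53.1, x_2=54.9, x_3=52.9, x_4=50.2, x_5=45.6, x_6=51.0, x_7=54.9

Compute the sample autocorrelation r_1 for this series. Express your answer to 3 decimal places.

0.284

Mean x̄ = (53.1 + 54.9 + 52.9 + 50.2 + 45.6 + 51.0 + 54.9)/7 = 51.8000
Deviations from mean: 1.3000, 3.1000, 1.1000, -1.6000, -6.2000, -0.8000, 3.1000
Numerator Σ_{t=1}^{6}(x_t−x̄)(x_{t+1}−x̄) = 18.0800
Denominator Σ(x_t−x̄)² = 63.7600
r_1 = 18.0800 / 63.7600 = 0.284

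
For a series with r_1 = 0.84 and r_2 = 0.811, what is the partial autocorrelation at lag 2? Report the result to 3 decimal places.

0.358

φ_{22} = (r_2 − r_1²) / (1 − r_1²)
r_1² = (0.84)² = 0.7056
Numerator = 0.811 − 0.7056 = 0.1054; denominator = 1 − 0.7056 = 0.2944
φ_{22} = 0.1054 / 0.2944 = 0.358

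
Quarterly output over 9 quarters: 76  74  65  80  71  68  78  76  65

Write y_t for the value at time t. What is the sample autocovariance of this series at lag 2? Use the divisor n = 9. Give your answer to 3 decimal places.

Mean ȳ = (76 + 74 + 65 + 80 + 71 + 68 + 78 + 76 + 65)/9 = 72.5556
Σ_{t=1}^{7}(y_t−ȳ)(y_{t+2}−ȳ) = -102.7284
γ_2 = -102.7284 / 9 = -11.414

-11.414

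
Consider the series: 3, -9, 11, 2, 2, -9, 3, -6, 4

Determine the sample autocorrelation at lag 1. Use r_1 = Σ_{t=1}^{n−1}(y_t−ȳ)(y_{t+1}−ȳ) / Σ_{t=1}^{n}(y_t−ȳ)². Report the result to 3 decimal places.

-0.516

Mean ȳ = (3 − 9 + 11 + 2 + 2 − 9 + 3 − 6 + 4)/9 = 0.1111
Numerator Σ_{t=1}^{8}(y_t−ȳ)(y_{t+1}−ȳ) = -186.3457
Denominator Σ(y_t−ȳ)² = 360.8889
r_1 = -186.3457 / 360.8889 = -0.516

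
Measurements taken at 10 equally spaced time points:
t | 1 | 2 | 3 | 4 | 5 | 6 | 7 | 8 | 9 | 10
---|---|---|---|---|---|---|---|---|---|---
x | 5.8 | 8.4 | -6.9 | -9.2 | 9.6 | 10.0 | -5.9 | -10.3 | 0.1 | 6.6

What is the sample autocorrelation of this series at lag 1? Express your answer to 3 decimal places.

Mean x̄ = (5.8 + 8.4 − 6.9 − 9.2 + 9.6 + 10.0 − 5.9 − 10.3 + 0.1 + 6.6)/10 = 0.8200
Numerator Σ_{t=1}^{9}(x_t−x̄)(x_{t+1}−x̄) = 66.0916
Denominator Σ(x_t−x̄)² = 606.3560
r_1 = 66.0916 / 606.3560 = 0.109

0.109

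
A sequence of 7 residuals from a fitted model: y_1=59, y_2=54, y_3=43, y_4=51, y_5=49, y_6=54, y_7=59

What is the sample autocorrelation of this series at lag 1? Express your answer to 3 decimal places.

0.113

Mean ȳ = (59 + 54 + 43 + 51 + 49 + 54 + 59)/7 = 52.7143
Deviations from mean: 6.2857, 1.2857, -9.7143, -1.7143, -3.7143, 1.2857, 6.2857
Σ(y_t−ȳ)(y_{t+1}−ȳ) = (8.0816) + (-12.4898) + (16.6531) + (6.3673) + (-4.7755) + (8.0816) = 21.9184
Denominator Σ(y_t−ȳ)² = 193.4286
r_1 = 21.9184 / 193.4286 = 0.113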